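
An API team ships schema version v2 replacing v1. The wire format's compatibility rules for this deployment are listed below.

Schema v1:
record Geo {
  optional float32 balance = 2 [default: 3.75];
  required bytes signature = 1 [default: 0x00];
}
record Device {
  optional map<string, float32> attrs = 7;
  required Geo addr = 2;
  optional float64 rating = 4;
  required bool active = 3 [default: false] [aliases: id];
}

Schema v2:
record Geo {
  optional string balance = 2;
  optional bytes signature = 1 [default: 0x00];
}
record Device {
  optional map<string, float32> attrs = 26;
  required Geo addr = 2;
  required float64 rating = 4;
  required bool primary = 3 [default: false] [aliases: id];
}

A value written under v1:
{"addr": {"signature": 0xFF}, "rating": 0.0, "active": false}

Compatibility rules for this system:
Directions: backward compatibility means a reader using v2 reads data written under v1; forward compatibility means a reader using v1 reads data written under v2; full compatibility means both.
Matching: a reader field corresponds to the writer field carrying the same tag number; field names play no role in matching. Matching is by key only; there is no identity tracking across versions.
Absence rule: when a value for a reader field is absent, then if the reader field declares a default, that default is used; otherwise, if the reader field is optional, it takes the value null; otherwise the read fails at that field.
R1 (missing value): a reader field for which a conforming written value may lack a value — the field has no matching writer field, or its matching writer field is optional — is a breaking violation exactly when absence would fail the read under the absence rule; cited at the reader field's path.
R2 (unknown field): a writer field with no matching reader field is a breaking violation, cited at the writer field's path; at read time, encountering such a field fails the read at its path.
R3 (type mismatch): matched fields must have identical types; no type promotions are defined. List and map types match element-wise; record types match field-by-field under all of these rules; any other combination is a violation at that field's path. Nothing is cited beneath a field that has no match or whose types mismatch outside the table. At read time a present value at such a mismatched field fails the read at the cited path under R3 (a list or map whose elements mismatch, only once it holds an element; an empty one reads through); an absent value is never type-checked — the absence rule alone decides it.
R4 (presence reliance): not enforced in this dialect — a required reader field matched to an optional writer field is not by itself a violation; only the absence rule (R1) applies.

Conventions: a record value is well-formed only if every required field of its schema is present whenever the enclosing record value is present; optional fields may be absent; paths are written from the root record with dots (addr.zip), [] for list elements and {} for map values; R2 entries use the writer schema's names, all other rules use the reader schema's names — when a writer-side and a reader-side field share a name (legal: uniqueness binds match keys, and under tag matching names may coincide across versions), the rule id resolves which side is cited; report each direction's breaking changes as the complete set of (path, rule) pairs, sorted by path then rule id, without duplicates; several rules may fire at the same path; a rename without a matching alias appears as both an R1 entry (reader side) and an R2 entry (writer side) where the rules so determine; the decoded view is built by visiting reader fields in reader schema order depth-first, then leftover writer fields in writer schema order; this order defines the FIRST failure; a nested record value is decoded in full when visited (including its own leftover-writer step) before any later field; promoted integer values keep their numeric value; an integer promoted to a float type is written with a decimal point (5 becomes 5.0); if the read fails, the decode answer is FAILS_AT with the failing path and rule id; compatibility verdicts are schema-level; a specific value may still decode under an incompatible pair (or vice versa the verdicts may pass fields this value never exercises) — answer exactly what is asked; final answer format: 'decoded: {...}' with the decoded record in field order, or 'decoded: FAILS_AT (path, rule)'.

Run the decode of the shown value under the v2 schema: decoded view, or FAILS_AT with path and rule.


decoded: {"attrs": null, "addr": {"balance": null, "signature": 0xFF}, "rating": 0.0, "primary": false}

each type pair in Device: writer, then reader
decode walk for Device under reader schema v2:
  attrs := null (not supplied -> null)
  addr.balance := null (not supplied -> null)
  addr.signature := 0xFF
  rating := 0.0
  primary := false (from writer active)
  => decoded: {"attrs": null, "addr": {"balance": null, "signature": 0xFF}, "rating": 0.0, "primary": false}
ruling out the remaining Device differences:
  field rating in record Device: optional changed to required -> affects the rule determinations only; this particular Device value decodes identically
  field signature in record Geo: required changed to optional -> no rule fires on it and the decoded Device view is identical with or without it
  field attrs in record Device: tag 7 changed to 26 -> affects the rule determinations only; this particular Device value decodes identically


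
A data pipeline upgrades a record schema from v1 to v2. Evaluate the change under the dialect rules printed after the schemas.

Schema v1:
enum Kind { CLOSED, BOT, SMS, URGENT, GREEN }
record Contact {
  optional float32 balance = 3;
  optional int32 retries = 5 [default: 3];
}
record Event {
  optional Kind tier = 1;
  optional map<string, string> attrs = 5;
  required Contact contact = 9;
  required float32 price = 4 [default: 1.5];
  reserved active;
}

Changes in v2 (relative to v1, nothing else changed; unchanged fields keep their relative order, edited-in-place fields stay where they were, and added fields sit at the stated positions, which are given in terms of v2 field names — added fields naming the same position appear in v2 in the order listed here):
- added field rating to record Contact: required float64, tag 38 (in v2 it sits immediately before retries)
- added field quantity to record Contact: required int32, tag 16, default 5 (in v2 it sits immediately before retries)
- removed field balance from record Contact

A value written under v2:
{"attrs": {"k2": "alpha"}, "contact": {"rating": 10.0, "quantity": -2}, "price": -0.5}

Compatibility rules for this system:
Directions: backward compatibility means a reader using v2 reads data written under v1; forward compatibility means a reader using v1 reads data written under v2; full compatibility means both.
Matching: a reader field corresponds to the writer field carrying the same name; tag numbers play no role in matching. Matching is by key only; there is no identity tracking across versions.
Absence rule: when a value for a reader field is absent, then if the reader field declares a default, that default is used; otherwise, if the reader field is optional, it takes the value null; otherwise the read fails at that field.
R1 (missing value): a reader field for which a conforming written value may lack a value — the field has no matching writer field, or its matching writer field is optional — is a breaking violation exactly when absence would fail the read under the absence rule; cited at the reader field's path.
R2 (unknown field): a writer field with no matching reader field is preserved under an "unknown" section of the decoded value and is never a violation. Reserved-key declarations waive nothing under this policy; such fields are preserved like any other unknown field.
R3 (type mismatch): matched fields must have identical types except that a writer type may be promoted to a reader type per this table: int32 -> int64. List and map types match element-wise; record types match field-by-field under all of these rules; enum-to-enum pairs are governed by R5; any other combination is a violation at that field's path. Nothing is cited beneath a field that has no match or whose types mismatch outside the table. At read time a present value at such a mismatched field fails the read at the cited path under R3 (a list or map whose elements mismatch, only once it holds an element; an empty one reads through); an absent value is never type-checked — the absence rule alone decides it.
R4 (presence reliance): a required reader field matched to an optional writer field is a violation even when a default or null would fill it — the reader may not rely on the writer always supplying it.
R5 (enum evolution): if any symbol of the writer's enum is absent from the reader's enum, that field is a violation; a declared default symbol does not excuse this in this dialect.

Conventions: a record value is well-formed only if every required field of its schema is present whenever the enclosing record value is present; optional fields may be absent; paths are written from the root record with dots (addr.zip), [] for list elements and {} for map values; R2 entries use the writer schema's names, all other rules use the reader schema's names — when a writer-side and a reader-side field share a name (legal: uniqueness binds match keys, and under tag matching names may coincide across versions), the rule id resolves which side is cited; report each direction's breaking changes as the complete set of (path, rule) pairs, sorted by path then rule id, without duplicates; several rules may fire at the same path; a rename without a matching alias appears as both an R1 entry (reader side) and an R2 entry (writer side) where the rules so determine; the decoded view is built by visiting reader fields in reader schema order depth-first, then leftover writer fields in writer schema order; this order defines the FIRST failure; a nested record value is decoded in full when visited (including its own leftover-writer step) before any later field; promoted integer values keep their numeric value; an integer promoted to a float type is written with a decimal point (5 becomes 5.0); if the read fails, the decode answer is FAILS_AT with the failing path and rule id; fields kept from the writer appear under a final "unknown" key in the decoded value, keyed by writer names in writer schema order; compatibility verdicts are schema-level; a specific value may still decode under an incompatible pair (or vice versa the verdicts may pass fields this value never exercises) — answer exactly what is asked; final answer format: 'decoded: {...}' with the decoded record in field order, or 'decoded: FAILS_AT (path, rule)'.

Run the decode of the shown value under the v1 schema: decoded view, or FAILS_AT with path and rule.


decoded: {"tier": null, "attrs": {"k2": "alpha"}, "contact": {"balance": null, "retries": 3, "unknown": {"rating": 10.0, "quantity": -2}}, "price": -0.5}

the writer's type comes first in each Event pair
migrating the Event value to v1:
  tier := null (absent, optional -> null)
  attrs := {"k2": "alpha"}
  contact.balance := null (absent, optional -> null)
  contact.retries := 3 (absent -> default)
  writer contact.rating: kept under "unknown"
  writer contact.quantity: kept under "unknown"
  price := -0.5
  => decoded: {"tier": null, "attrs": {"k2": "alpha"}, "contact": {"balance": null, "retries": 3, "unknown": {"rating": 10.0, "quantity": -2}}, "price": -0.5}
remaining Event differences; none change what is asked:
  removed field balance from record Contact -> no rule fires on it and the decoded Event view is identical with or without it


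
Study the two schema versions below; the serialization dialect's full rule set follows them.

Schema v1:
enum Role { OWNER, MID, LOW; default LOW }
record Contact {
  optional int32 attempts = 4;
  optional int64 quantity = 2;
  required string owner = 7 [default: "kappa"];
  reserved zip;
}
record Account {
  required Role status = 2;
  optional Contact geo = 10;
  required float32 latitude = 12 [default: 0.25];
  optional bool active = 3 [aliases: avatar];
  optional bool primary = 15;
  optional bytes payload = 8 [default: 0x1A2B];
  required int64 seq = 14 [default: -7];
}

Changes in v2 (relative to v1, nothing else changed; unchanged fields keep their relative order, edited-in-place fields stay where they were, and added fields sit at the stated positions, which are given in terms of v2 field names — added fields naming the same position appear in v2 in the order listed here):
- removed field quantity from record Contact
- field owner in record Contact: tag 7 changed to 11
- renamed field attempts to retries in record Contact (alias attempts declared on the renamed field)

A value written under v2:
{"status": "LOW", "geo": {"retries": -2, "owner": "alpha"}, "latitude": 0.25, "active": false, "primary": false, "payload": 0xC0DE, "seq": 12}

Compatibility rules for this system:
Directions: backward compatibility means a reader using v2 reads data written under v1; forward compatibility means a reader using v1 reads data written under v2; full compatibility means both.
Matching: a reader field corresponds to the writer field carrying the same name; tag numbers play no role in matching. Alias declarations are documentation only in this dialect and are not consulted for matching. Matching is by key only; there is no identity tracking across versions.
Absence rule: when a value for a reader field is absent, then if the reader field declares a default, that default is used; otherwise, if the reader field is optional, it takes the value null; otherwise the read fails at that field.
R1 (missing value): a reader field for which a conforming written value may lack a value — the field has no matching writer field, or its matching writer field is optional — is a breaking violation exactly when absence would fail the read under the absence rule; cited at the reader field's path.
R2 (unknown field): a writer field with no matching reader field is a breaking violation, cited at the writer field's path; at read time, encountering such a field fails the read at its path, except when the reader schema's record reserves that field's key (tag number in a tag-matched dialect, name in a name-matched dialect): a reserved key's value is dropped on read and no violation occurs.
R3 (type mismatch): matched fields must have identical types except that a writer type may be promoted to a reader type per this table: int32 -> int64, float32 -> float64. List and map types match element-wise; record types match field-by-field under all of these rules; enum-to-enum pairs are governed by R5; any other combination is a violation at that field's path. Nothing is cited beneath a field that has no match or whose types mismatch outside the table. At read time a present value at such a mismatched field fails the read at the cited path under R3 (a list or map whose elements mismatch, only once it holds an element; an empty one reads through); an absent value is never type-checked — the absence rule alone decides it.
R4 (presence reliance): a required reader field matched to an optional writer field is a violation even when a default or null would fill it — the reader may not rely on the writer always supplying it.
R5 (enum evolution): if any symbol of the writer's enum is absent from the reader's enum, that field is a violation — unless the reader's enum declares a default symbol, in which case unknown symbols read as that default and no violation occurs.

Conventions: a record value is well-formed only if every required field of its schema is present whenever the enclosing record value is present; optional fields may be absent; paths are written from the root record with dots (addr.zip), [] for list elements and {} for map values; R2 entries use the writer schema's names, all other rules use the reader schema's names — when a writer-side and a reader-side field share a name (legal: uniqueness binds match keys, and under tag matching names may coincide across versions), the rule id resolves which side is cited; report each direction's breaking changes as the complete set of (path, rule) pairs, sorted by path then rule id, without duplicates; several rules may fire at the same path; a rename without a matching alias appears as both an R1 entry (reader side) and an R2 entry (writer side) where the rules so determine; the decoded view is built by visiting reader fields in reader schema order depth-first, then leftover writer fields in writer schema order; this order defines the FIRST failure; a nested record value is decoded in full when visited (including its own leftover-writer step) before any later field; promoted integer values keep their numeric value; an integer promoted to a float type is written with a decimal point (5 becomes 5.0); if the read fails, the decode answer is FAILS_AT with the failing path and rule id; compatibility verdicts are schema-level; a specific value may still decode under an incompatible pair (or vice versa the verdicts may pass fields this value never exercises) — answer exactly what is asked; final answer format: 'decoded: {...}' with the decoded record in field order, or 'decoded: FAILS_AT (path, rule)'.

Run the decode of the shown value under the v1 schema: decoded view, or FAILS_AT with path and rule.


decoded: FAILS_AT (geo.retries, R2)

each type pair in Account: writer, then reader
decode (reader v1):
  status := "LOW"
  geo.attempts := null (absent, optional -> null)
  geo.quantity := null (absent, optional -> null)
  geo.owner := "alpha"
  read fails at geo.retries under R2 (unknown field)
  => FAILS_AT (geo.retries, R2)
the rest of the Account diff is inert for this question:
  removed field quantity from record Contact -> changes Account's schema-level verdicts only — the decode of this value is the same
  field owner in record Contact: tag 7 changed to 11 -> no rule fires on it and the decoded Account view is identical with or without it


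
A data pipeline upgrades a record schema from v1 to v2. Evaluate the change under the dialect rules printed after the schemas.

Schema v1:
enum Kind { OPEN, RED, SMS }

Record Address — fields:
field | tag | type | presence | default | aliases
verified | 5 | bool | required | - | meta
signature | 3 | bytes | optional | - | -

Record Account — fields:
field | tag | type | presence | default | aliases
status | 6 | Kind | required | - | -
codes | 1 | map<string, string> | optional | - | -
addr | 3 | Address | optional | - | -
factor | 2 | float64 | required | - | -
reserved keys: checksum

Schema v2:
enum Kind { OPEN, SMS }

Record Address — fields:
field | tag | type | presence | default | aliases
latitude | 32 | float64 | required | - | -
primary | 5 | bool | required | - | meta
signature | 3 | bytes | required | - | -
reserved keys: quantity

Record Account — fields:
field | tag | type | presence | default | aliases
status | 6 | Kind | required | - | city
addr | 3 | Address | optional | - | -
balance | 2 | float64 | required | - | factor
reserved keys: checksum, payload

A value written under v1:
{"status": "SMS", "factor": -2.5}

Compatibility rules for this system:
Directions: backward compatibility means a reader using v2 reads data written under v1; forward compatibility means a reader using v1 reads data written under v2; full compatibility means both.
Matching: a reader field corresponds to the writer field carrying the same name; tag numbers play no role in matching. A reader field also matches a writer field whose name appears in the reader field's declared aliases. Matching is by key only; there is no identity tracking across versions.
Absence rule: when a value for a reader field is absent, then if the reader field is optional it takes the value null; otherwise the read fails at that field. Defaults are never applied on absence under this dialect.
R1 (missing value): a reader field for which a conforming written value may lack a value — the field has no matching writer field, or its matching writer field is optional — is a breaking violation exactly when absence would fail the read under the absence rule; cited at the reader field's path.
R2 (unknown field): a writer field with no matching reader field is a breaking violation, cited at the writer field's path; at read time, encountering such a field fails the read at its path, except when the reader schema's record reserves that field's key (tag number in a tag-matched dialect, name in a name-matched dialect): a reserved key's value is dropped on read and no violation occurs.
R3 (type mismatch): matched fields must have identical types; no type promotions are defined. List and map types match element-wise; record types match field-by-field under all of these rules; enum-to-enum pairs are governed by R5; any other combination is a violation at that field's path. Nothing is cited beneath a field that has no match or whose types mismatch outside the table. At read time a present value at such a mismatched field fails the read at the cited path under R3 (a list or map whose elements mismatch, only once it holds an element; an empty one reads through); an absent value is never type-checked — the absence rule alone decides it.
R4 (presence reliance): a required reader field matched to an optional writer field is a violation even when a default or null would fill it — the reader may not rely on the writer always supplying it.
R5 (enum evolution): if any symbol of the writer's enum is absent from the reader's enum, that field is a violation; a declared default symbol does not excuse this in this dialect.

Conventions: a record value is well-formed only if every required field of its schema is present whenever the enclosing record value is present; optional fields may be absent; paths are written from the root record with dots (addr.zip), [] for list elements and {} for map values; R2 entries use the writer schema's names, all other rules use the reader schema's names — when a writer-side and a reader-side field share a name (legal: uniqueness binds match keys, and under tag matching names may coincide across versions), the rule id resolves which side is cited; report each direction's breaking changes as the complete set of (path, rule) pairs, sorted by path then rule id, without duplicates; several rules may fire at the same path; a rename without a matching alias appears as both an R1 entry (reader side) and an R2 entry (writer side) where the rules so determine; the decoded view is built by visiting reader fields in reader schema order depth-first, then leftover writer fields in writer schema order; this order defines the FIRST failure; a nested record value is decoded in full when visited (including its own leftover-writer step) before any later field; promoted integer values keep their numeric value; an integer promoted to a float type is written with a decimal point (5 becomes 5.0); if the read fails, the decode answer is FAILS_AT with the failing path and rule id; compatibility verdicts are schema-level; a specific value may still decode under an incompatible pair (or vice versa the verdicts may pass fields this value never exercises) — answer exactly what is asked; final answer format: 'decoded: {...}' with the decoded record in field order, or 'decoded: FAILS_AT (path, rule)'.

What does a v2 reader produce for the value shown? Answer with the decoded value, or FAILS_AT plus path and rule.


decoded: {"status": "SMS", "addr": null, "balance": -2.5}

the writer's type comes first in each Account pair
decode walk for Account under reader schema v2:
  status := "SMS"
  addr := null (absent, optional -> null)
  balance := -2.5 (from writer factor)
  => decoded: {"status": "SMS", "addr": null, "balance": -2.5}
diffs on Account not affecting the asked answer:
  field signature in record Address: optional changed to required -> changes Account's schema-level verdicts only — the decode of this value is the same
  renamed field verified to primary in record Address -> changes Account's schema-level verdicts only — the decode of this value is the same
  enum Kind (field status in record Account): symbol RED removed -> changes Account's schema-level verdicts only — the decode of this value is the same
  added field latitude to record Address: required float64, tag 32 (in v2 it sits immediately before primary) -> changes Account's schema-level verdicts only — the decode of this value is the same


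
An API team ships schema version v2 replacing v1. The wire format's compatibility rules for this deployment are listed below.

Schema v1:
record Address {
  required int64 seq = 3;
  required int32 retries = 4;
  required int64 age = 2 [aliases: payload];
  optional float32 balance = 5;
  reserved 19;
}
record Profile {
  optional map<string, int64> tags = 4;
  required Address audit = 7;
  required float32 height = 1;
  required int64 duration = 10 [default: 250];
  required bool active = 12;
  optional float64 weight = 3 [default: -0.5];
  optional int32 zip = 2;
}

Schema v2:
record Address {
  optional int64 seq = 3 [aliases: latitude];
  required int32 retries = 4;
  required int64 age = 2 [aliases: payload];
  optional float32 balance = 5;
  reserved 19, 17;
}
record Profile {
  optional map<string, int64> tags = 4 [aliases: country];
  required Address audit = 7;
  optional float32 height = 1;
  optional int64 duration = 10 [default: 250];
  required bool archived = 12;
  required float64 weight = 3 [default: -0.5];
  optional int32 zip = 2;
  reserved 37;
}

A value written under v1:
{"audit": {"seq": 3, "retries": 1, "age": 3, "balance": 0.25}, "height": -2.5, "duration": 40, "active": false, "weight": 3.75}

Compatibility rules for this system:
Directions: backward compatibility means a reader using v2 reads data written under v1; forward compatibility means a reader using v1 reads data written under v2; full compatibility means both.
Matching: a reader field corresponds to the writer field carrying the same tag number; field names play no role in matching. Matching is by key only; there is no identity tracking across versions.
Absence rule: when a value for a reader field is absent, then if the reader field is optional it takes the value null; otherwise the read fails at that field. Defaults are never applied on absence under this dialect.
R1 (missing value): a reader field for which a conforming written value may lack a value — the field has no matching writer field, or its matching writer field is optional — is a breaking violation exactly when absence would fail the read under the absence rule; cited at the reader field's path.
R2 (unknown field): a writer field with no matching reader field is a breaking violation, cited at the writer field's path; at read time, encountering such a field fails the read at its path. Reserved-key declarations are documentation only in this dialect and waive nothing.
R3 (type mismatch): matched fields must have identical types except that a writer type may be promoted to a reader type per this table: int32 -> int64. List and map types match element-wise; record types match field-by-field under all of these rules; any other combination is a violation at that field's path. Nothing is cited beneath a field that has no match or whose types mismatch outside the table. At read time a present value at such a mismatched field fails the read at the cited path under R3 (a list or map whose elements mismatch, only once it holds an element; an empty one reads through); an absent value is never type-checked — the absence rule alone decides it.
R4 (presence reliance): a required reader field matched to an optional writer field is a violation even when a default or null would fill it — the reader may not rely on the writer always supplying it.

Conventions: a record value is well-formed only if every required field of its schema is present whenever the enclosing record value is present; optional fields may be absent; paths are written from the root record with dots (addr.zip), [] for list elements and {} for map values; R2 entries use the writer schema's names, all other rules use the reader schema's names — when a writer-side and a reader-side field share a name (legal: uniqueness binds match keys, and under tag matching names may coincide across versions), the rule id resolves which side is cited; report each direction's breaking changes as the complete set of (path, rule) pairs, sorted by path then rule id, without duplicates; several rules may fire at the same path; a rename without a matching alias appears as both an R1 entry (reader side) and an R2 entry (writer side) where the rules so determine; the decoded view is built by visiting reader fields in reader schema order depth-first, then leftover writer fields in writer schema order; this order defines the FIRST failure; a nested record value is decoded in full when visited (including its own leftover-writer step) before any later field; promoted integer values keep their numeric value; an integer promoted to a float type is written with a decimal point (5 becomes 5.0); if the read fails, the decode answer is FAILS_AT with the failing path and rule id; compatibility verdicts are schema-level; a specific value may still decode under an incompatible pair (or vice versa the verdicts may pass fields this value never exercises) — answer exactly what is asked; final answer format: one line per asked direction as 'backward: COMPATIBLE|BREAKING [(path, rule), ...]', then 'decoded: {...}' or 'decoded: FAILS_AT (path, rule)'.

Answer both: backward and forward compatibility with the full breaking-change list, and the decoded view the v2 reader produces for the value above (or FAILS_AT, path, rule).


the writer's type comes first in each Profile pair
backward for Profile (reader v2, writer v1):
  tags <- tags (map<string, int64> -> map<string, int64>, writer optional)
  audit <- audit (Address -> Address, writer required)
  height <- height (float32 -> float32, writer required)
  duration <- duration (int64 -> int64, writer required)
  archived <- active (bool -> bool, writer required)
  weight <- weight (float64 -> float64, writer optional)
  zip <- zip (int32 -> int32, writer optional)
  audit.seq <- audit.seq (int64 -> int64, writer required)
  audit.retries <- audit.retries (int32 -> int32, writer required)
  audit.age <- audit.age (int64 -> int64, writer required)
  audit.balance <- audit.balance (float32 -> float32, writer optional)
  breaking: (weight, R1)
  breaking: (weight, R4)
  => backward verdict for Profile: BREAKING, 2 violation(s)
forward for Profile (reader v1, writer v2):
  tags <- tags (map<string, int64> -> map<string, int64>, writer optional)
  audit <- audit (Address -> Address, writer required)
  height <- height (float32 -> float32, writer optional)
  duration <- duration (int64 -> int64, writer optional)
  active <- archived (bool -> bool, writer required)
  weight <- weight (float64 -> float64, writer required)
  zip <- zip (int32 -> int32, writer optional)
  audit.seq <- audit.seq (int64 -> int64, writer optional)
  audit.retries <- audit.retries (int32 -> int32, writer required)
  audit.age <- audit.age (int64 -> int64, writer required)
  audit.balance <- audit.balance (float32 -> float32, writer optional)
  breaking: (audit.seq, R1)
  breaking: (audit.seq, R4)
  breaking: (duration, R1)
  breaking: (duration, R4)
  breaking: (height, R1)
  breaking: (height, R4)
  => forward verdict for Profile: BREAKING, 6 violation(s)
decode walk for Profile under reader schema v2:
  tags := null (absent, optional -> null)
  audit.seq := 3
  audit.retries := 1
  audit.age := 3
  audit.balance := 0.25
  height := -2.5
  duration := 40
  archived := false (from writer active)
  weight := 3.75
  zip := null (absent, optional -> null)
  => decoded: {"tags": null, "audit": {"seq": 3, "retries": 1, "age": 3, "balance": 0.25}, "height": -2.5, "duration": 40, "archived": false, "weight": 3.75, "zip": null}

backward: BREAKING [(weight, R1), (weight, R4)]; forward: BREAKING [(audit.seq, R1), (audit.seq, R4), (duration, R1), (duration, R4), (height, R1), (height, R4)]; decoded: {"tags": null, "audit": {"seq": 3, "retries": 1, "age": 3, "balance": 0.25}, "height": -2.5, "duration": 40, "archived": false, "weight": 3.75, "zip": null}


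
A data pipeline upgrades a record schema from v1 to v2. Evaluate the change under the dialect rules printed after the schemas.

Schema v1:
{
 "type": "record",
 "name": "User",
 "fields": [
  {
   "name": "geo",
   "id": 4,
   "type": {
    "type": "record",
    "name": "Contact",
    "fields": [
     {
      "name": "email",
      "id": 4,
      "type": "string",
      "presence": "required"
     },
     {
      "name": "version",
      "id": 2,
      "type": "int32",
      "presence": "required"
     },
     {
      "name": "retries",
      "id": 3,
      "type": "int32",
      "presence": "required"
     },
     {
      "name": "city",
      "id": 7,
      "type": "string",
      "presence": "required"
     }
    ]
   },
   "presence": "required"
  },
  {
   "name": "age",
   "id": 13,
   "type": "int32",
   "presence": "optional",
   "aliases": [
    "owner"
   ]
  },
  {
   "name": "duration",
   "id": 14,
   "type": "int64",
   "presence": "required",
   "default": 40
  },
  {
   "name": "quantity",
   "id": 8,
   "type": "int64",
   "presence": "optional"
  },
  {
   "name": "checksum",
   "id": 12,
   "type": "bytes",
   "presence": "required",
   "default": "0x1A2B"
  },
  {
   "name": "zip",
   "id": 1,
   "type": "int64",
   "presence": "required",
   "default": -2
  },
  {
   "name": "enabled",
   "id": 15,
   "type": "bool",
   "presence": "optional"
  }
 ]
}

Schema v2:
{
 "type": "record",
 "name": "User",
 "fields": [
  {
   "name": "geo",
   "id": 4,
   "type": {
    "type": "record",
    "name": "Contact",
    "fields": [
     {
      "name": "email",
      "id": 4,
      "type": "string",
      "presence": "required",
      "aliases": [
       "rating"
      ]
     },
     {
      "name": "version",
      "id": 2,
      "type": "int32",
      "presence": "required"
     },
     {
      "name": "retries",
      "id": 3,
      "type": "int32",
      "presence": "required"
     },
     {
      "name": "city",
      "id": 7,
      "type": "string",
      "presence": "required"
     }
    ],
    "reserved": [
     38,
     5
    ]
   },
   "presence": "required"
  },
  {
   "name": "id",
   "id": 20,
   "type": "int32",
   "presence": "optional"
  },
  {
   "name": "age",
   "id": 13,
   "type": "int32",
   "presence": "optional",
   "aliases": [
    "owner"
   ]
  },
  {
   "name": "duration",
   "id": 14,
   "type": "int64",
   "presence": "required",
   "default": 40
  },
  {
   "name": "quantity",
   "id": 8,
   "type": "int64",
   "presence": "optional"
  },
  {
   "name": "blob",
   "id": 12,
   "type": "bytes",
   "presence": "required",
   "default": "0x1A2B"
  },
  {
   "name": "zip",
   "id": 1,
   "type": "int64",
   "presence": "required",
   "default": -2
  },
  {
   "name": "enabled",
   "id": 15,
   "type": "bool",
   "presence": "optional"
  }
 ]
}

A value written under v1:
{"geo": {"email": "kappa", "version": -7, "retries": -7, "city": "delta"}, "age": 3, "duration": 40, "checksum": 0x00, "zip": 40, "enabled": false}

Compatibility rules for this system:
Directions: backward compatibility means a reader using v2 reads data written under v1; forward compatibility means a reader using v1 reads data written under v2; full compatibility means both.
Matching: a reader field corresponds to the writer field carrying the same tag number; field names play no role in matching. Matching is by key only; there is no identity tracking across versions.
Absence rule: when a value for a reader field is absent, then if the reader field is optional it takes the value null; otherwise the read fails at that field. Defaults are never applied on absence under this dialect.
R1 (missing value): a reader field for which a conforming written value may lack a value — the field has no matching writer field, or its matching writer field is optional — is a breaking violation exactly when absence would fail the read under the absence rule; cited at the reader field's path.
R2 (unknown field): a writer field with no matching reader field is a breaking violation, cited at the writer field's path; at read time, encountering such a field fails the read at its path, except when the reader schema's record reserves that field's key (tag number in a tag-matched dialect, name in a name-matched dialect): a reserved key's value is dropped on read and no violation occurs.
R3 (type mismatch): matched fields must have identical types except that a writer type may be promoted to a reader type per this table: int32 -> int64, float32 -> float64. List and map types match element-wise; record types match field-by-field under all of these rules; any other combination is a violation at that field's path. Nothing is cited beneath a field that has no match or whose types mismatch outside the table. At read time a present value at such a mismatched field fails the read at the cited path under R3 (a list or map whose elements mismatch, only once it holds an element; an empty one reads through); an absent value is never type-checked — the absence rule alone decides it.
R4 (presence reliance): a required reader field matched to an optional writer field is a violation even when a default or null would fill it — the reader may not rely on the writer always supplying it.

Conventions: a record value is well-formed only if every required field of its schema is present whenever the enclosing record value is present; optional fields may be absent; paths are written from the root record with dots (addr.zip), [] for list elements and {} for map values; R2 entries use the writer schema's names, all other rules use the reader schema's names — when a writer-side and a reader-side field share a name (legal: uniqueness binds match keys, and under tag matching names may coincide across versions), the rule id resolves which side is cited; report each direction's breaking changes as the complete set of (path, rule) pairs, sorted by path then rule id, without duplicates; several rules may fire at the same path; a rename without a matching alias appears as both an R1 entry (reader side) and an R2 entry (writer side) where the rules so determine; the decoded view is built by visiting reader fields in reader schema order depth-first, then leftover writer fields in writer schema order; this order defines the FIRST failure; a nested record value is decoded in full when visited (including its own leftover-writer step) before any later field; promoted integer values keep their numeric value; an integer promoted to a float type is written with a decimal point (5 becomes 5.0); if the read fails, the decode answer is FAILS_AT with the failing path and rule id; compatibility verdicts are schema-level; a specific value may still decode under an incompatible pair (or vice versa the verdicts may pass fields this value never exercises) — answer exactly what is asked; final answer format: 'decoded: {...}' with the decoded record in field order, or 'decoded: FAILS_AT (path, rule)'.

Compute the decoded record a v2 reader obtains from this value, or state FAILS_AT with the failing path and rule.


the writer's type comes first in each User pair
migrating the User value to v2:
  geo.email := "kappa"
  geo.version := -7
  geo.retries := -7
  geo.city := "delta"
  id := null (absent, optional -> null)
  age := 3
  duration := 40
  quantity := null (absent, optional -> null)
  blob := 0x00 (from writer checksum)
  zip := 40
  enabled := false
  => decoded: {"geo": {"email": "kappa", "version": -7, "retries": -7, "city": "delta"}, "id": null, "age": 3, "duration": 40, "quantity": null, "blob": 0x00, "zip": 40, "enabled": false}

decoded: {"geo": {"email": "kappa", "version": -7, "retries": -7, "city": "delta"}, "id": null, "age": 3, "duration": 40, "quantity": null, "blob": 0x00, "zip": 40, "enabled": false}


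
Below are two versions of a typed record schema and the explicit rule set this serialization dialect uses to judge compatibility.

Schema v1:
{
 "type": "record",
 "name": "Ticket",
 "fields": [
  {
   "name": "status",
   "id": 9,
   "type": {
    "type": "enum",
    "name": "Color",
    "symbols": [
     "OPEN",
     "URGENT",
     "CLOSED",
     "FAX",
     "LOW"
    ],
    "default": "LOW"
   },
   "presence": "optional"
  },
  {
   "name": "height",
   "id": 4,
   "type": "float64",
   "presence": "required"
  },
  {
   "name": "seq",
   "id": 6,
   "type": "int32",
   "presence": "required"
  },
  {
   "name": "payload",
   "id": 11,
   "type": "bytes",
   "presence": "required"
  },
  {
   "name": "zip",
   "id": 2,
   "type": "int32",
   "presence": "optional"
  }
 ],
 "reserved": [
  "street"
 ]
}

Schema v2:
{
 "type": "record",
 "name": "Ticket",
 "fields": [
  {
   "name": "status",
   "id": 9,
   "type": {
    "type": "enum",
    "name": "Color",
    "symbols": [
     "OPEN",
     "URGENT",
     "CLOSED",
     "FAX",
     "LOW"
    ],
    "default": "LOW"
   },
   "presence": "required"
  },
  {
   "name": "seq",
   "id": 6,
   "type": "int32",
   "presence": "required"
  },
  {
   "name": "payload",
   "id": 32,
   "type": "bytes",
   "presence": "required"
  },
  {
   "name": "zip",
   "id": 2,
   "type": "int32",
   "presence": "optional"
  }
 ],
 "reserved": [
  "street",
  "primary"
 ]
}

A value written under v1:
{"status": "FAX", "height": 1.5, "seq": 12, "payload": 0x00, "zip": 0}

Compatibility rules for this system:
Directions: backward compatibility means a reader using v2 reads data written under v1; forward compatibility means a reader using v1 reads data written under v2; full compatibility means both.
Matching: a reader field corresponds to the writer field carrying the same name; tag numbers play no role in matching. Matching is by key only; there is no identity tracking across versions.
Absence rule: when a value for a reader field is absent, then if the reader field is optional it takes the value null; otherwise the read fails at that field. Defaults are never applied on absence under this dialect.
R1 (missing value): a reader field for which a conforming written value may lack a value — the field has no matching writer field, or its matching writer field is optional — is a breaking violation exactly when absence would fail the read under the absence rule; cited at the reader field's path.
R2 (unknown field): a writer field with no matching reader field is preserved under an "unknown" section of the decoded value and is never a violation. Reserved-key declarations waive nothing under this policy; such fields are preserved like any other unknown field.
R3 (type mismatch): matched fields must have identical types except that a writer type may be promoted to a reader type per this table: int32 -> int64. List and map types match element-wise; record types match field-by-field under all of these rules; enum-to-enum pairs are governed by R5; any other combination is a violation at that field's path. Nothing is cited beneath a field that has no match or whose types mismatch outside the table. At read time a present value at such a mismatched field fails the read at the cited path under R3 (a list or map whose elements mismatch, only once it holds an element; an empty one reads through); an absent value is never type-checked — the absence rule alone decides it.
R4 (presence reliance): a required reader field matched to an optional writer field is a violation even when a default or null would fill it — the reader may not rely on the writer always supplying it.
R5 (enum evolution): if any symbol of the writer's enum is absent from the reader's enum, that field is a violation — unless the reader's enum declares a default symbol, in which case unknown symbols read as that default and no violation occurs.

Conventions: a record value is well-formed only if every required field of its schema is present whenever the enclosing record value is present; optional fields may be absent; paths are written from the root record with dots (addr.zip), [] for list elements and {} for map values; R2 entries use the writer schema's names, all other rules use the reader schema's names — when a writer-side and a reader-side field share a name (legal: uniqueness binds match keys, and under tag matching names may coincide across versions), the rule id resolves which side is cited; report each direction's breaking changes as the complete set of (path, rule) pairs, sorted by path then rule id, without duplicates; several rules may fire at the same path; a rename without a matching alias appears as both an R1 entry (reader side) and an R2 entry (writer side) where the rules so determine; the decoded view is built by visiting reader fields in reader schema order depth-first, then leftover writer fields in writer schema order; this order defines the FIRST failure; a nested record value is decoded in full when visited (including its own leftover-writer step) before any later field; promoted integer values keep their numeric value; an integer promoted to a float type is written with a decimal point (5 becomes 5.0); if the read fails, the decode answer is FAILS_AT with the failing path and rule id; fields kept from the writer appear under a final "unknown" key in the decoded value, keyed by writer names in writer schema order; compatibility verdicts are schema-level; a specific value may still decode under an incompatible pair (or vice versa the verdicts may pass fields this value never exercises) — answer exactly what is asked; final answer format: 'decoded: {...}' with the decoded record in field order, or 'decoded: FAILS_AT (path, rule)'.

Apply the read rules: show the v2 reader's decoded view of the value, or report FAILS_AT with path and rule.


decoded: {"status": "FAX", "seq": 12, "payload": 0x00, "zip": 0, "unknown": {"height": 1.5}}

arrows below run writer -> reader for Ticket
migrating the Ticket value to v2:
  status := "FAX"
  seq := 12
  payload := 0x00
  zip := 0
  writer height: kept under "unknown"
  => decoded: {"status": "FAX", "seq": 12, "payload": 0x00, "zip": 0, "unknown": {"height": 1.5}}
the other Ticket changes do not affect what is asked:
  field status in record Ticket: optional changed to required -> affects the rule determinations only; this particular Ticket value decodes identically
  field payload in record Ticket: tag 11 changed to 32 -> fires no rule on Ticket under this dialect and leaves the result unchanged
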